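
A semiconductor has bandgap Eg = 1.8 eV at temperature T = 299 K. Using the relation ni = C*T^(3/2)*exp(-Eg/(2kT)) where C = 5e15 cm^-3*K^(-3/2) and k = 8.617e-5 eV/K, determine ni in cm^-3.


Step 1: Compute kT = 8.617e-5 * 299 = 0.02576483 eV
Step 2: Exponent = -Eg/(2kT) = -1.8/(2*0.02576483) = -34.93134
Step 3: T^(3/2) = 299^1.5 = 5170.19
Step 4: ni = 5e15 * 5170.19 * exp(-34.93134) = 1.75e+04 cm^-3

1.75e+04


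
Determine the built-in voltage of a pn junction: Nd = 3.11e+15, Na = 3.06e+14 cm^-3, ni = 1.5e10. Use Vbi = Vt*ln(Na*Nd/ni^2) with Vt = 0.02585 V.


Step 1: Compute Na*Nd/ni^2 = 3.06e+14 * 3.11e+15 / (1.5e10)^2 = 4.2296e+09
Step 2: ln(4.2296e+09) = 22.1654
Step 3: Vbi = 0.02585 * 22.1654 = 0.573 V

0.573


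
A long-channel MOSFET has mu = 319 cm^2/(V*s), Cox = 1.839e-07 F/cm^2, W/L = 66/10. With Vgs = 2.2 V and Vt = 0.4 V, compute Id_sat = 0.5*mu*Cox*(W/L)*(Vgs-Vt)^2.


Step 1: Overdrive voltage Vov = Vgs - Vt = 2.2 - 0.4 = 1.8 V
Step 2: W/L = 66/10 = 6.6
Step 3: Id = 0.5 * 319 * 1.839e-07 * 6.6 * 1.8^2
Step 4: Id = 6.27e-04 A

6.27e-04


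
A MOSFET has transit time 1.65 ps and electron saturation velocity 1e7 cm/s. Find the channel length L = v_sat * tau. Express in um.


Step 1: tau in seconds = 1.65 ps * 1e-12 = 1.6500e-12 s
Step 2: L = v_sat * tau = 1e7 * 1.6500e-12 = 1.6500e-05 cm
Step 3: L in um = 1.6500e-05 * 1e4 = 0.165 um

0.165


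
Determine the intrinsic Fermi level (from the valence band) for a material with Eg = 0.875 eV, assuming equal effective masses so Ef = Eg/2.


Step 1: For an intrinsic semiconductor, the Fermi level sits at midgap.
Step 2: Ef = Eg / 2 = 0.875 / 2 = 0.4375 eV

0.4375


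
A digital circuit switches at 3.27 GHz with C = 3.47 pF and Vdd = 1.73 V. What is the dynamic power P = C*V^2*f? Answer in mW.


Step 1: V^2 = 1.73^2 = 2.9929 V^2
Step 2: P = C*V^2*f = 3.47e-12 F * 2.9929 * 3.27e9 Hz
Step 3: P = 3.396013701e-02 W
Step 4: P = 33.96 mW

33.96


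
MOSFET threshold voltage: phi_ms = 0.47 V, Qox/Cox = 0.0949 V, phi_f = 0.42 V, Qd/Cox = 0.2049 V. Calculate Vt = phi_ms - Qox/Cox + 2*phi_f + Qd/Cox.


Step 1: Vt = phi_ms - Qox/Cox + 2*phi_f + Qd/Cox
Step 2: Vt = 0.47 - 0.0949 + 2*0.42 + 0.2049
Step 3: Vt = 0.47 - 0.0949 + 0.84 + 0.2049
Step 4: Vt = 1.42 V

1.42


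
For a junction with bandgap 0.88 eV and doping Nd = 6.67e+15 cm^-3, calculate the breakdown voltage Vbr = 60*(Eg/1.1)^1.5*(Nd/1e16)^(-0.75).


Step 1: Eg/1.1 = 0.88/1.1 = 0.800000
Step 2: (Eg/1.1)^1.5 = 0.800000^1.5 = 0.715542
Step 3: (Nd/1e16)^(-0.75) = (0.667)^(-0.75) = 1.354895
Step 4: Vbr = 60 * 0.715542 * 1.354895 = 58.2 V

58.2


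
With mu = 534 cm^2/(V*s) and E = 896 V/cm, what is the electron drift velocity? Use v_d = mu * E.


Step 1: v_d = mu * E
Step 2: v_d = 534 * 896 = 478464
Step 3: v_d = 4.78e+05 cm/s

4.78e+05


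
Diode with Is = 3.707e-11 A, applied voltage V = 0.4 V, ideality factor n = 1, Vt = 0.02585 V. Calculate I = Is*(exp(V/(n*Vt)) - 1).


Step 1: V/(n*Vt) = 0.4/(1*0.02585) = 15.4739
Step 2: exp(15.4739) = 5.2508e+06
Step 3: I = 3.707e-11 * (5.2508e+06 - 1) = 1.95e-04 A

1.95e-04


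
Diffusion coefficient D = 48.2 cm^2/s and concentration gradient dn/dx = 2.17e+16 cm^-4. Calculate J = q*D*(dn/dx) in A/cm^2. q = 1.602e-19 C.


Step 1: J = q * D * (dn/dx)
Step 2: J = 1.602e-19 * 48.2 * 2.17e+16
Step 3: J = 1.68e-01 A/cm^2

1.68e-01


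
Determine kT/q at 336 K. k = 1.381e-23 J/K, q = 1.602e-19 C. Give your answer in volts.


Step 1: kT = 1.381e-23 * 336 = 4.64016e-21 J
Step 2: Vt = kT/q = 4.64016e-21 / 1.602e-19
Step 3: Vt = 0.02896 V

0.02896


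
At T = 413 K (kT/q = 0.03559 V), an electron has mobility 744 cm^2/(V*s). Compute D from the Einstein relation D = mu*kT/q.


Step 1: D = mu * (kT/q)
Step 2: D = 744 * 0.03559
Step 3: D = 26.48 cm^2/s

26.48


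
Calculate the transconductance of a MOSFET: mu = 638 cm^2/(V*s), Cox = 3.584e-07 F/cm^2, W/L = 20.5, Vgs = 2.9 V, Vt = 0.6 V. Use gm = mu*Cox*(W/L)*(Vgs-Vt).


Step 1: Vov = Vgs - Vt = 2.9 - 0.6 = 2.3 V
Step 2: gm = mu * Cox * (W/L) * Vov
Step 3: gm = 638 * 3.584e-07 * 20.5 * 2.3 = 1.08e-02 S

1.08e-02


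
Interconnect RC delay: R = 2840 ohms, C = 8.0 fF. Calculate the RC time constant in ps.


Step 1: tau = R * C
Step 2: tau = 2840 * 8.0 fF = 2840 * 8.0e-15 F
Step 3: tau = 2.272e-11 s = 22.72 ps

22.72


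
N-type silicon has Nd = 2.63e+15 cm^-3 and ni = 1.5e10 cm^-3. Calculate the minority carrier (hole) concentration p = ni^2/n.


Step 1: Since Nd >> ni, n ≈ Nd = 2.63e+15 cm^-3
Step 2: p = ni^2 / n = (1.5e10)^2 / 2.63e+15
Step 3: p = 2.25e20 / 2.63e+15 = 8.56e+04 cm^-3

8.56e+04


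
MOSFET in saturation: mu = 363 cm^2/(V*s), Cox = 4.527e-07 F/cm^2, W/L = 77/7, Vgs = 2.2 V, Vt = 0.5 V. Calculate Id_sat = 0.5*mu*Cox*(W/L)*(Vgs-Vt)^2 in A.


Step 1: Overdrive voltage Vov = Vgs - Vt = 2.2 - 0.5 = 1.7 V
Step 2: W/L = 77/7 = 11
Step 3: Id = 0.5 * 363 * 4.527e-07 * 11 * 1.7^2
Step 4: Id = 2.61e-03 A

2.61e-03


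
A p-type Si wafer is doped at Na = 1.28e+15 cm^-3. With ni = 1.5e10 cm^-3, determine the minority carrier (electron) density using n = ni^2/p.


Step 1: Majority hole concentration p ≈ Na = 1.28e+15 cm^-3
Step 2: n = ni^2 / Na = (1.5e10)^2 / 1.28e+15
Step 3: n = 1.76e+05 cm^-3

1.76e+05


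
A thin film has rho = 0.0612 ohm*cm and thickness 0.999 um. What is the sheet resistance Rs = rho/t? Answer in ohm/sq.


Step 1: Convert thickness to cm: t = 0.999 um = 9.9900e-05 cm
Step 2: Rs = rho / t = 0.0612 / 9.9900e-05
Step 3: Rs = 612.6 ohm/sq

612.6


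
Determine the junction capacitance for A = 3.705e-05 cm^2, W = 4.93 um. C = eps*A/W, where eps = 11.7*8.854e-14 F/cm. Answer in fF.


Step 1: eps_Si = 11.7 * 8.854e-14 = 1.035918e-12 F/cm
Step 2: W in cm = 4.93 * 1e-4 = 4.93e-04 cm
Step 3: C = 1.035918e-12 * 3.705e-05 / 4.93e-04 = 7.785144e-14 F
Step 4: C = 77.85 fF

77.85


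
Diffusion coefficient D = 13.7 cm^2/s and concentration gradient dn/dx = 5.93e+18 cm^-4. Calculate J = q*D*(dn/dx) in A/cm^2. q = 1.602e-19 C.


Step 1: J = q * D * (dn/dx)
Step 2: J = 1.602e-19 * 13.7 * 5.93e+18
Step 3: J = 1.30e+01 A/cm^2

1.30e+01


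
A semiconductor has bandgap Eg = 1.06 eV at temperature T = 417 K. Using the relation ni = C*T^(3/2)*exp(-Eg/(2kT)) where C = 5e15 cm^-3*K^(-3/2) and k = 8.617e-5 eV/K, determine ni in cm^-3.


Step 1: Compute kT = 8.617e-5 * 417 = 0.03593289 eV
Step 2: Exponent = -Eg/(2kT) = -1.06/(2*0.03593289) = -14.74972
Step 3: T^(3/2) = 417^1.5 = 8515.38
Step 4: ni = 5e15 * 8515.38 * exp(-14.74972) = 1.67e+13 cm^-3

1.67e+13


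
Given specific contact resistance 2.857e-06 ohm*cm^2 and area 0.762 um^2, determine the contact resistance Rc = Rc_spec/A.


Step 1: Convert area to cm^2: 0.762 um^2 = 7.6200e-09 cm^2
Step 2: Rc = Rc_spec / A = 2.857e-06 / 7.6200e-09
Step 3: Rc = 3.75e+02 ohms

3.75e+02


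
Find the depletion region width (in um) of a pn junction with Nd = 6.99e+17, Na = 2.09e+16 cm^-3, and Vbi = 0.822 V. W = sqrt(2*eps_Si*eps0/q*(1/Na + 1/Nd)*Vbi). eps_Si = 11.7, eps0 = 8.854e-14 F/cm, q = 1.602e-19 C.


Step 1: 1/Na + 1/Nd = 1/2.09e+16 + 1/6.99e+17 = 4.92775e-17
Step 2: 2*eps*eps0/q = 2*11.7*8.854e-14/1.602e-19 = 1.293281e+07
Step 3: W^2 = 1.293281e+07 * 4.92775e-17 * 0.822 = 5.23858e-10
Step 4: W = sqrt(5.23858e-10) = 2.289e-05 cm = 0.2289 um

0.2289


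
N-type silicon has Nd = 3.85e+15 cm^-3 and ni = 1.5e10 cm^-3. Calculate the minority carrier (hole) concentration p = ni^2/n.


Step 1: Since Nd >> ni, n ≈ Nd = 3.85e+15 cm^-3
Step 2: p = ni^2 / n = (1.5e10)^2 / 3.85e+15
Step 3: p = 2.25e20 / 3.85e+15 = 5.84e+04 cm^-3

5.84e+04


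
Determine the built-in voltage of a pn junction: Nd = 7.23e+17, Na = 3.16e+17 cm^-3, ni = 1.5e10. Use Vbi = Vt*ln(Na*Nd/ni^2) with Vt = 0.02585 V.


Step 1: Compute Na*Nd/ni^2 = 3.16e+17 * 7.23e+17 / (1.5e10)^2 = 1.0154e+15
Step 2: ln(1.0154e+15) = 34.5541
Step 3: Vbi = 0.02585 * 34.5541 = 0.893 V

0.893


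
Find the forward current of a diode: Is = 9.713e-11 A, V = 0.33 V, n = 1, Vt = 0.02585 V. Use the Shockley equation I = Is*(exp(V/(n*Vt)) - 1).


Step 1: V/(n*Vt) = 0.33/(1*0.02585) = 12.7660
Step 2: exp(12.7660) = 3.5011e+05
Step 3: I = 9.713e-11 * (3.5011e+05 - 1) = 3.40e-05 A

3.40e-05


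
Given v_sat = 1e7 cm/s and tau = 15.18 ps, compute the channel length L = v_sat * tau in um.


Step 1: tau in seconds = 15.18 ps * 1e-12 = 1.5180e-11 s
Step 2: L = v_sat * tau = 1e7 * 1.5180e-11 = 1.5180e-04 cm
Step 3: L in um = 1.5180e-04 * 1e4 = 1.518 um

1.518


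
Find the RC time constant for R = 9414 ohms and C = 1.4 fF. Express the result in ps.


Step 1: tau = R * C
Step 2: tau = 9414 * 1.4 fF = 9414 * 1.4e-15 F
Step 3: tau = 1.31796e-11 s = 13.1796 ps

13.1796


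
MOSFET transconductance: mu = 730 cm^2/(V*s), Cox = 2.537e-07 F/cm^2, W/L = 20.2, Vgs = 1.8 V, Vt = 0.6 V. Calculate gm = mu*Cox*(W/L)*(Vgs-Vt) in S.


Step 1: Vov = Vgs - Vt = 1.8 - 0.6 = 1.2 V
Step 2: gm = mu * Cox * (W/L) * Vov
Step 3: gm = 730 * 2.537e-07 * 20.2 * 1.2 = 4.49e-03 S

4.49e-03


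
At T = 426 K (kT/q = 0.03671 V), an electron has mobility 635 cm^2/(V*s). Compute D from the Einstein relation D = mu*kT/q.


Step 1: D = mu * (kT/q)
Step 2: D = 635 * 0.03671
Step 3: D = 23.31 cm^2/s

23.31


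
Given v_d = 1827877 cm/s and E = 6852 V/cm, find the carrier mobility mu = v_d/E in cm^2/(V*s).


Step 1: mu = v_d / E
Step 2: mu = 1827877 / 6852
Step 3: mu = 266.77 cm^2/(V*s)

266.77


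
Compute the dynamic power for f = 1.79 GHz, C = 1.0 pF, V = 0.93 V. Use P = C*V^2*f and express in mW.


Step 1: V^2 = 0.93^2 = 0.8649 V^2
Step 2: P = C*V^2*f = 1.0e-12 F * 0.8649 * 1.79e9 Hz
Step 3: P = 1.548171e-03 W
Step 4: P = 1.548 mW

1.548


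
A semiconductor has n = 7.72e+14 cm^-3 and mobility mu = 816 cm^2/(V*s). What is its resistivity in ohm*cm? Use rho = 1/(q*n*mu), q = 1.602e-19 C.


Step 1: sigma = q * n * mu = 1.602e-19 * 7.72e+14 * 816 = 1.00918e-01 S/cm
Step 2: rho = 1 / sigma = 1 / 1.00918e-01 = 9.909 ohm*cm

9.909


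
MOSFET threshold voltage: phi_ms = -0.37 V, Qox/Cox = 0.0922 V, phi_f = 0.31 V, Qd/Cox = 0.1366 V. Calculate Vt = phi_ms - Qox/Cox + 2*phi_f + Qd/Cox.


Step 1: Vt = phi_ms - Qox/Cox + 2*phi_f + Qd/Cox
Step 2: Vt = -0.37 - 0.0922 + 2*0.31 + 0.1366
Step 3: Vt = -0.37 - 0.0922 + 0.62 + 0.1366
Step 4: Vt = 0.2944 V

0.2944


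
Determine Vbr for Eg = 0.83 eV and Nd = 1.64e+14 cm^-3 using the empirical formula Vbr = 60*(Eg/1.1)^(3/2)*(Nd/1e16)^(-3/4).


Step 1: Eg/1.1 = 0.83/1.1 = 0.754545
Step 2: (Eg/1.1)^1.5 = 0.754545^1.5 = 0.655432
Step 3: (Nd/1e16)^(-0.75) = (0.0164)^(-0.75) = 21.820621
Step 4: Vbr = 60 * 0.655432 * 21.820621 = 858.1 V

858.1


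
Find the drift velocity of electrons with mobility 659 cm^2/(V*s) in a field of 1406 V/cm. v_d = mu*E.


Step 1: v_d = mu * E
Step 2: v_d = 659 * 1406 = 926554
Step 3: v_d = 9.27e+05 cm/s

9.27e+05


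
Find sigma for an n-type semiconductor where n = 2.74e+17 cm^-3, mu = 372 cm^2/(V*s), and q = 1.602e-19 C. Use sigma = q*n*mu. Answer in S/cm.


Step 1: sigma = q * n * mu
Step 2: sigma = 1.602e-19 * 2.74e+17 * 372
Step 3: sigma = 1.633e+01 S/cm

1.633e+01


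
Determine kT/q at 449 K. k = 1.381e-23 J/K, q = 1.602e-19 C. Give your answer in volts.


Step 1: kT = 1.381e-23 * 449 = 6.20069e-21 J
Step 2: Vt = kT/q = 6.20069e-21 / 1.602e-19
Step 3: Vt = 0.03871 V

0.03871


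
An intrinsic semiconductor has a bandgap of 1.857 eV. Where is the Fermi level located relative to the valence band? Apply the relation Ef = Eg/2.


Step 1: For an intrinsic semiconductor, the Fermi level sits at midgap.
Step 2: Ef = Eg / 2 = 1.857 / 2 = 0.9285 eV

0.9285


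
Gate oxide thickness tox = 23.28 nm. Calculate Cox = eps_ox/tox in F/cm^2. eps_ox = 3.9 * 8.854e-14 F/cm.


Step 1: eps_ox = 3.9 * 8.854e-14 = 3.45306e-13 F/cm
Step 2: tox in cm = 23.28 nm * 1e-7 = 2.3280e-06 cm
Step 3: Cox = 3.45306e-13 / 2.3280e-06 = 1.48e-07 F/cm^2

1.48e-07


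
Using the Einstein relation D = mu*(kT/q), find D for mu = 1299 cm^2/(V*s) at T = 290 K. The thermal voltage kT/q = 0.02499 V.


Step 1: D = mu * (kT/q)
Step 2: D = 1299 * 0.02499
Step 3: D = 32.46 cm^2/s

32.46


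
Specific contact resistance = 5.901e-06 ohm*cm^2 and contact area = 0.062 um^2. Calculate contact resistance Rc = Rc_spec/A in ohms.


Step 1: Convert area to cm^2: 0.062 um^2 = 6.2000e-10 cm^2
Step 2: Rc = Rc_spec / A = 5.901e-06 / 6.2000e-10
Step 3: Rc = 9.52e+03 ohms

9.52e+03


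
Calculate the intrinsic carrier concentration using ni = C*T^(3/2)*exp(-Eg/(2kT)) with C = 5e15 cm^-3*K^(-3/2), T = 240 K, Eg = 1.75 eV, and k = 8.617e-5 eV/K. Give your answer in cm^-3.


Step 1: Compute kT = 8.617e-5 * 240 = 0.0206808 eV
Step 2: Exponent = -Eg/(2kT) = -1.75/(2*0.0206808) = -42.30978
Step 3: T^(3/2) = 240^1.5 = 3718.06
Step 4: ni = 5e15 * 3718.06 * exp(-42.30978) = 7.84e+00 cm^-3

7.84e+00


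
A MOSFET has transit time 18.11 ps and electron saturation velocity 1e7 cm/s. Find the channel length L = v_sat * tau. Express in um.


Step 1: tau in seconds = 18.11 ps * 1e-12 = 1.8110e-11 s
Step 2: L = v_sat * tau = 1e7 * 1.8110e-11 = 1.8110e-04 cm
Step 3: L in um = 1.8110e-04 * 1e4 = 1.811 um

1.811


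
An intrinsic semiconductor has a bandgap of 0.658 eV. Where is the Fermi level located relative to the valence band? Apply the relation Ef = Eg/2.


Step 1: For an intrinsic semiconductor, the Fermi level sits at midgap.
Step 2: Ef = Eg / 2 = 0.658 / 2 = 0.329 eV

0.329


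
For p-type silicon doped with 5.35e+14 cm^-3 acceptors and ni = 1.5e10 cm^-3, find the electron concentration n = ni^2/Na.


Step 1: Majority hole concentration p ≈ Na = 5.35e+14 cm^-3
Step 2: n = ni^2 / Na = (1.5e10)^2 / 5.35e+14
Step 3: n = 4.21e+05 cm^-3

4.21e+05


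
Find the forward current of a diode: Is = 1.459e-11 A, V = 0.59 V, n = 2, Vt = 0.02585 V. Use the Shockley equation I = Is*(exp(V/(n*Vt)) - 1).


Step 1: V/(n*Vt) = 0.59/(2*0.02585) = 11.4120
Step 2: exp(11.4120) = 9.0400e+04
Step 3: I = 1.459e-11 * (9.0400e+04 - 1) = 1.32e-06 A

1.32e-06


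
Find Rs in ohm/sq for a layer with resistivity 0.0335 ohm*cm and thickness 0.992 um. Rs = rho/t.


Step 1: Convert thickness to cm: t = 0.992 um = 9.9200e-05 cm
Step 2: Rs = rho / t = 0.0335 / 9.9200e-05
Step 3: Rs = 337.7 ohm/sq

337.7


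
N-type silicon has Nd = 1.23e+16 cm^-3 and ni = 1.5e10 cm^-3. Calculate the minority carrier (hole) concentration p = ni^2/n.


Step 1: Since Nd >> ni, n ≈ Nd = 1.23e+16 cm^-3
Step 2: p = ni^2 / n = (1.5e10)^2 / 1.23e+16
Step 3: p = 2.25e20 / 1.23e+16 = 1.83e+04 cm^-3

1.83e+04


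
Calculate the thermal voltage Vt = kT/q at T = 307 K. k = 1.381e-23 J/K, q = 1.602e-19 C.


Step 1: kT = 1.381e-23 * 307 = 4.23967e-21 J
Step 2: Vt = kT/q = 4.23967e-21 / 1.602e-19
Step 3: Vt = 0.02646 V

0.02646


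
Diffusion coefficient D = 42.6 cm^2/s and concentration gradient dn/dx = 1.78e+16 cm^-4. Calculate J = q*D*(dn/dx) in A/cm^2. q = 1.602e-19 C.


Step 1: J = q * D * (dn/dx)
Step 2: J = 1.602e-19 * 42.6 * 1.78e+16
Step 3: J = 1.21e-01 A/cm^2

1.21e-01


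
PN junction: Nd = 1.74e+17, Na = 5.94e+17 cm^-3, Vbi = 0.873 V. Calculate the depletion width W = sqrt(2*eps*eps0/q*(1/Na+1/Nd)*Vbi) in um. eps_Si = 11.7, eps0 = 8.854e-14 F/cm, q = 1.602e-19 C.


Step 1: 1/Na + 1/Nd = 1/5.94e+17 + 1/1.74e+17 = 7.43063e-18
Step 2: 2*eps*eps0/q = 2*11.7*8.854e-14/1.602e-19 = 1.293281e+07
Step 3: W^2 = 1.293281e+07 * 7.43063e-18 * 0.873 = 8.38944e-11
Step 4: W = sqrt(8.38944e-11) = 9.159e-06 cm = 0.09159 um

0.09159


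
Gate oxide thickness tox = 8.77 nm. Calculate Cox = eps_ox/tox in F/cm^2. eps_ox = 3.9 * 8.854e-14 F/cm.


Step 1: eps_ox = 3.9 * 8.854e-14 = 3.45306e-13 F/cm
Step 2: tox in cm = 8.77 nm * 1e-7 = 8.7700e-07 cm
Step 3: Cox = 3.45306e-13 / 8.7700e-07 = 3.94e-07 F/cm^2

3.94e-07


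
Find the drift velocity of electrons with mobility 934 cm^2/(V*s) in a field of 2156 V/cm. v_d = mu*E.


Step 1: v_d = mu * E
Step 2: v_d = 934 * 2156 = 2013704
Step 3: v_d = 2.01e+06 cm/s

2.01e+06


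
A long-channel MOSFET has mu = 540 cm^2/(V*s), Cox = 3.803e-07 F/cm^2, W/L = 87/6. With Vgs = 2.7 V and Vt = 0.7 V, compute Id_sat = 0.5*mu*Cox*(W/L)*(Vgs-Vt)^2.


Step 1: Overdrive voltage Vov = Vgs - Vt = 2.7 - 0.7 = 2.0 V
Step 2: W/L = 87/6 = 14.5
Step 3: Id = 0.5 * 540 * 3.803e-07 * 14.5 * 2.0^2
Step 4: Id = 5.96e-03 A

5.96e-03


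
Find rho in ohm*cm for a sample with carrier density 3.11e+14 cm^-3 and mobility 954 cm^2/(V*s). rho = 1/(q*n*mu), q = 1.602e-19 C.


Step 1: sigma = q * n * mu = 1.602e-19 * 3.11e+14 * 954 = 4.75304e-02 S/cm
Step 2: rho = 1 / sigma = 1 / 4.75304e-02 = 21.04 ohm*cm

21.04


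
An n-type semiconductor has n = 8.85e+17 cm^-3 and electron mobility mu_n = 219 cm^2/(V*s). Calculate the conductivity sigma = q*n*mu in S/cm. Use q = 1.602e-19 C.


Step 1: sigma = q * n * mu
Step 2: sigma = 1.602e-19 * 8.85e+17 * 219
Step 3: sigma = 3.105e+01 S/cm

3.105e+01


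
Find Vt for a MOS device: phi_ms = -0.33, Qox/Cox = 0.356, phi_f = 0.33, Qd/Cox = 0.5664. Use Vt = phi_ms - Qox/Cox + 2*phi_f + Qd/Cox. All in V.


Step 1: Vt = phi_ms - Qox/Cox + 2*phi_f + Qd/Cox
Step 2: Vt = -0.33 - 0.356 + 2*0.33 + 0.5664
Step 3: Vt = -0.33 - 0.356 + 0.66 + 0.5664
Step 4: Vt = 0.5404 V

0.5404


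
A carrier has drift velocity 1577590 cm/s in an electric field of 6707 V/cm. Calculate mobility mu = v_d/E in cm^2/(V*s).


Step 1: mu = v_d / E
Step 2: mu = 1577590 / 6707
Step 3: mu = 235.22 cm^2/(V*s)

235.22


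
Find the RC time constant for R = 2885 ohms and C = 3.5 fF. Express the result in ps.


Step 1: tau = R * C
Step 2: tau = 2885 * 3.5 fF = 2885 * 3.5e-15 F
Step 3: tau = 1.00975e-11 s = 10.0975 ps

10.0975


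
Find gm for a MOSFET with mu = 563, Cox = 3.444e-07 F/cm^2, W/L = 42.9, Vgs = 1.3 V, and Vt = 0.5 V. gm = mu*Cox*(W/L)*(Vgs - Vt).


Step 1: Vov = Vgs - Vt = 1.3 - 0.5 = 0.8 V
Step 2: gm = mu * Cox * (W/L) * Vov
Step 3: gm = 563 * 3.444e-07 * 42.9 * 0.8 = 6.65e-03 S

6.65e-03


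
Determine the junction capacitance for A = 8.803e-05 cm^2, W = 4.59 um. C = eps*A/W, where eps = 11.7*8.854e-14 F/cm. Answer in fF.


Step 1: eps_Si = 11.7 * 8.854e-14 = 1.035918e-12 F/cm
Step 2: W in cm = 4.59 * 1e-4 = 4.59e-04 cm
Step 3: C = 1.035918e-12 * 8.803e-05 / 4.59e-04 = 1.986751e-13 F
Step 4: C = 198.68 fF

198.68


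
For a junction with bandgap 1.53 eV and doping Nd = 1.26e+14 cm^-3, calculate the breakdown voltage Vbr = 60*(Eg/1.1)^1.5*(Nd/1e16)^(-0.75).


Step 1: Eg/1.1 = 1.53/1.1 = 1.390909
Step 2: (Eg/1.1)^1.5 = 1.390909^1.5 = 1.640394
Step 3: (Nd/1e16)^(-0.75) = (0.0126)^(-0.75) = 26.590230
Step 4: Vbr = 60 * 1.640394 * 26.590230 = 2617.1 V

2617.1


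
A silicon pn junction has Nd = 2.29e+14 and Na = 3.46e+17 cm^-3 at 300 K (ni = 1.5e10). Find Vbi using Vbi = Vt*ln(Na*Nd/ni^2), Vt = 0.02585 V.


Step 1: Compute Na*Nd/ni^2 = 3.46e+17 * 2.29e+14 / (1.5e10)^2 = 3.5215e+11
Step 2: ln(3.5215e+11) = 26.5873
Step 3: Vbi = 0.02585 * 26.5873 = 0.687 V

0.687


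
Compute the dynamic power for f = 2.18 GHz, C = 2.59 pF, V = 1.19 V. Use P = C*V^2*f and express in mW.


Step 1: V^2 = 1.19^2 = 1.4161 V^2
Step 2: P = C*V^2*f = 2.59e-12 F * 1.4161 * 2.18e9 Hz
Step 3: P = 7.99558382e-03 W
Step 4: P = 7.996 mW

7.996


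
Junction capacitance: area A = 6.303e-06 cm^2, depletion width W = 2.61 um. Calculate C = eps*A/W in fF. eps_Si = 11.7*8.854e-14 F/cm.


Step 1: eps_Si = 11.7 * 8.854e-14 = 1.035918e-12 F/cm
Step 2: W in cm = 2.61 * 1e-4 = 2.61e-04 cm
Step 3: C = 1.035918e-12 * 6.303e-06 / 2.61e-04 = 2.501682e-14 F
Step 4: C = 25.02 fF

25.02


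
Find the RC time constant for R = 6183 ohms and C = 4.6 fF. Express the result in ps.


Step 1: tau = R * C
Step 2: tau = 6183 * 4.6 fF = 6183 * 4.6e-15 F
Step 3: tau = 2.84418e-11 s = 28.4418 ps

28.4418


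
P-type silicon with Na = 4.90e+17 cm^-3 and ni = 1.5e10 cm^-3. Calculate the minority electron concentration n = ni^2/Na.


Step 1: Majority hole concentration p ≈ Na = 4.90e+17 cm^-3
Step 2: n = ni^2 / Na = (1.5e10)^2 / 4.90e+17
Step 3: n = 4.59e+02 cm^-3

4.59e+02


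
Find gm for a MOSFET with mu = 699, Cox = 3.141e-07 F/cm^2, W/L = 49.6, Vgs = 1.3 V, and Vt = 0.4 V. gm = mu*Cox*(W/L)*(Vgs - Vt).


Step 1: Vov = Vgs - Vt = 1.3 - 0.4 = 0.9 V
Step 2: gm = mu * Cox * (W/L) * Vov
Step 3: gm = 699 * 3.141e-07 * 49.6 * 0.9 = 9.80e-03 S

9.80e-03


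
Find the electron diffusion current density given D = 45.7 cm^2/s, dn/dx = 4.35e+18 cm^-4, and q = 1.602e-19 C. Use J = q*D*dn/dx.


Step 1: J = q * D * (dn/dx)
Step 2: J = 1.602e-19 * 45.7 * 4.35e+18
Step 3: J = 3.18e+01 A/cm^2

3.18e+01


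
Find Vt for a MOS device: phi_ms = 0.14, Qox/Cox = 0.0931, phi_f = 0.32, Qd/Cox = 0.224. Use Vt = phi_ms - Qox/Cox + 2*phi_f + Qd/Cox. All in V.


Step 1: Vt = phi_ms - Qox/Cox + 2*phi_f + Qd/Cox
Step 2: Vt = 0.14 - 0.0931 + 2*0.32 + 0.224
Step 3: Vt = 0.14 - 0.0931 + 0.64 + 0.224
Step 4: Vt = 0.9109 V

0.9109


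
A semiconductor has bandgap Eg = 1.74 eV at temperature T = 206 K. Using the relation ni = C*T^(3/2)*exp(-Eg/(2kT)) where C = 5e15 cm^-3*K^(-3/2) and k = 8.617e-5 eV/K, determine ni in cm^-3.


Step 1: Compute kT = 8.617e-5 * 206 = 0.01775102 eV
Step 2: Exponent = -Eg/(2kT) = -1.74/(2*0.01775102) = -49.01127
Step 3: T^(3/2) = 206^1.5 = 2956.66
Step 4: ni = 5e15 * 2956.66 * exp(-49.01127) = 7.66e-03 cm^-3

7.66e-03


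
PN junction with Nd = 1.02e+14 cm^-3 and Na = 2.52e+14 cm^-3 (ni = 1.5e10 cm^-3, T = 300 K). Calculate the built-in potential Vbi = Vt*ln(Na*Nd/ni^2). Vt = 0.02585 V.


Step 1: Compute Na*Nd/ni^2 = 2.52e+14 * 1.02e+14 / (1.5e10)^2 = 1.1424e+08
Step 2: ln(1.1424e+08) = 18.5538
Step 3: Vbi = 0.02585 * 18.5538 = 0.48 V

0.48


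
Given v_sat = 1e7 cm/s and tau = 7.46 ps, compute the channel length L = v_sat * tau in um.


Step 1: tau in seconds = 7.46 ps * 1e-12 = 7.4600e-12 s
Step 2: L = v_sat * tau = 1e7 * 7.4600e-12 = 7.4600e-05 cm
Step 3: L in um = 7.4600e-05 * 1e4 = 0.746 um

0.746


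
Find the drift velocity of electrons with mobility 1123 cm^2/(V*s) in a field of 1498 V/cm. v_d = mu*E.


Step 1: v_d = mu * E
Step 2: v_d = 1123 * 1498 = 1682254
Step 3: v_d = 1.68e+06 cm/s

1.68e+06


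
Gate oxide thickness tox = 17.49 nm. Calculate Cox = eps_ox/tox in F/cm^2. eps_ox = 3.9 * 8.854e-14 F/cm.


Step 1: eps_ox = 3.9 * 8.854e-14 = 3.45306e-13 F/cm
Step 2: tox in cm = 17.49 nm * 1e-7 = 1.7490e-06 cm
Step 3: Cox = 3.45306e-13 / 1.7490e-06 = 1.97e-07 F/cm^2

1.97e-07


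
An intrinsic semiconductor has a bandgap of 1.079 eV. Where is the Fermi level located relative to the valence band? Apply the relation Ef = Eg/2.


Step 1: For an intrinsic semiconductor, the Fermi level sits at midgap.
Step 2: Ef = Eg / 2 = 1.079 / 2 = 0.5395 eV

0.5395


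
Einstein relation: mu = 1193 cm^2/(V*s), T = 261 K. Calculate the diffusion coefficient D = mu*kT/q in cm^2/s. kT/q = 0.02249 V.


Step 1: D = mu * (kT/q)
Step 2: D = 1193 * 0.02249
Step 3: D = 26.83 cm^2/s

26.83


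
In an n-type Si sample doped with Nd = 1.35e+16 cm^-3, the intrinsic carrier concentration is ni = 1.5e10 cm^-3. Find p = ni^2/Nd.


Step 1: Since Nd >> ni, n ≈ Nd = 1.35e+16 cm^-3
Step 2: p = ni^2 / n = (1.5e10)^2 / 1.35e+16
Step 3: p = 2.25e20 / 1.35e+16 = 1.67e+04 cm^-3

1.67e+04


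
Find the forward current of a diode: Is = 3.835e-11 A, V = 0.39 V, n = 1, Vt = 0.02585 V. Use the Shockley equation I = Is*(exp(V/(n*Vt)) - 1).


Step 1: V/(n*Vt) = 0.39/(1*0.02585) = 15.0870
Step 2: exp(15.0870) = 3.5662e+06
Step 3: I = 3.835e-11 * (3.5662e+06 - 1) = 1.37e-04 A

1.37e-04


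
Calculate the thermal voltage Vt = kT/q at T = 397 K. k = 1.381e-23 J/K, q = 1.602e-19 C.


Step 1: kT = 1.381e-23 * 397 = 5.48257e-21 J
Step 2: Vt = kT/q = 5.48257e-21 / 1.602e-19
Step 3: Vt = 0.03422 V

0.03422


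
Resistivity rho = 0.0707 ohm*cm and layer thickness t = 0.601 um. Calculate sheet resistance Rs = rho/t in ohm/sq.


Step 1: Convert thickness to cm: t = 0.601 um = 6.0100e-05 cm
Step 2: Rs = rho / t = 0.0707 / 6.0100e-05
Step 3: Rs = 1176.4 ohm/sq

1176.4


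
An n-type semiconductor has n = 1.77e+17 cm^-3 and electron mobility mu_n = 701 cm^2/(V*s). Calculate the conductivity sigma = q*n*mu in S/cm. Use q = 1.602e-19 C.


Step 1: sigma = q * n * mu
Step 2: sigma = 1.602e-19 * 1.77e+17 * 701
Step 3: sigma = 1.988e+01 S/cm

1.988e+01


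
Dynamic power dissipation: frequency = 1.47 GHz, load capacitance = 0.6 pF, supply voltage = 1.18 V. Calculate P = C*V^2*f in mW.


Step 1: V^2 = 1.18^2 = 1.3924 V^2
Step 2: P = C*V^2*f = 0.6e-12 F * 1.3924 * 1.47e9 Hz
Step 3: P = 1.2280968e-03 W
Step 4: P = 1.228 mW

1.228


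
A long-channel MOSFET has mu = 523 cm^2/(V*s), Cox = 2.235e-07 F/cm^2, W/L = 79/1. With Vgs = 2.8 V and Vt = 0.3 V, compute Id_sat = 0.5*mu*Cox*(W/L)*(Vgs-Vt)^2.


Step 1: Overdrive voltage Vov = Vgs - Vt = 2.8 - 0.3 = 2.5 V
Step 2: W/L = 79/1 = 79
Step 3: Id = 0.5 * 523 * 2.235e-07 * 79 * 2.5^2
Step 4: Id = 2.89e-02 A

2.89e-02


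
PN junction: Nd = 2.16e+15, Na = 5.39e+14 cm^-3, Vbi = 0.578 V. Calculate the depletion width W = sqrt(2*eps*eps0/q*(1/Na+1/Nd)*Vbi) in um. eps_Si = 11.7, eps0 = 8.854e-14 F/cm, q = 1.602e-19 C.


Step 1: 1/Na + 1/Nd = 1/5.39e+14 + 1/2.16e+15 = 2.31825e-15
Step 2: 2*eps*eps0/q = 2*11.7*8.854e-14/1.602e-19 = 1.293281e+07
Step 3: W^2 = 1.293281e+07 * 2.31825e-15 * 0.578 = 1.73293e-08
Step 4: W = sqrt(1.73293e-08) = 1.316e-04 cm = 1.316 um

1.316


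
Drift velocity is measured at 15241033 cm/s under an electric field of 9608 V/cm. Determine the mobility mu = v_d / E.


Step 1: mu = v_d / E
Step 2: mu = 15241033 / 9608
Step 3: mu = 1586.29 cm^2/(V*s)

1586.29


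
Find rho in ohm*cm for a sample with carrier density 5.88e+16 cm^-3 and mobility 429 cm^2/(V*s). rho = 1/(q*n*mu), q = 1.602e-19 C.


Step 1: sigma = q * n * mu = 1.602e-19 * 5.88e+16 * 429 = 4.04108e+00 S/cm
Step 2: rho = 1 / sigma = 1 / 4.04108e+00 = 0.2475 ohm*cm

0.2475


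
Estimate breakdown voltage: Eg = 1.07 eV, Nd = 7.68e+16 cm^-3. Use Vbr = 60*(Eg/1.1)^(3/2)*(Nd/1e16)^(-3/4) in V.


Step 1: Eg/1.1 = 1.07/1.1 = 0.972727
Step 2: (Eg/1.1)^1.5 = 0.972727^1.5 = 0.959371
Step 3: (Nd/1e16)^(-0.75) = (7.68)^(-0.75) = 0.216760
Step 4: Vbr = 60 * 0.959371 * 0.216760 = 12.5 V

12.5


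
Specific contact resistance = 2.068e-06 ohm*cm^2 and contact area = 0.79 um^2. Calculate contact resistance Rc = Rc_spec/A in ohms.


Step 1: Convert area to cm^2: 0.79 um^2 = 7.9000e-09 cm^2
Step 2: Rc = Rc_spec / A = 2.068e-06 / 7.9000e-09
Step 3: Rc = 2.62e+02 ohms

2.62e+02


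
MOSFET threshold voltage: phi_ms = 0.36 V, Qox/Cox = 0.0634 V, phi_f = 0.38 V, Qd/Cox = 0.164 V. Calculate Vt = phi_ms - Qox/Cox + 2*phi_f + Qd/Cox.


Step 1: Vt = phi_ms - Qox/Cox + 2*phi_f + Qd/Cox
Step 2: Vt = 0.36 - 0.0634 + 2*0.38 + 0.164
Step 3: Vt = 0.36 - 0.0634 + 0.76 + 0.164
Step 4: Vt = 1.2206 V

1.2206


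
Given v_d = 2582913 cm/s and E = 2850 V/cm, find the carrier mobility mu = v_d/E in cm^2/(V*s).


Step 1: mu = v_d / E
Step 2: mu = 2582913 / 2850
Step 3: mu = 906.29 cm^2/(V*s)

906.29


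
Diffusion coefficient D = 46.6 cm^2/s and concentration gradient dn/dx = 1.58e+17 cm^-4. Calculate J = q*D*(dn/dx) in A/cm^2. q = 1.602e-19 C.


Step 1: J = q * D * (dn/dx)
Step 2: J = 1.602e-19 * 46.6 * 1.58e+17
Step 3: J = 1.18e+00 A/cm^2

1.18e+00


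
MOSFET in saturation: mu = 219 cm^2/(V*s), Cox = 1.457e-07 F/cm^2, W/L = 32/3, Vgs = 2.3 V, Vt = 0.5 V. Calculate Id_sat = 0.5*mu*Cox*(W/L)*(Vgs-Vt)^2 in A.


Step 1: Overdrive voltage Vov = Vgs - Vt = 2.3 - 0.5 = 1.8 V
Step 2: W/L = 32/3 = 10.6667
Step 3: Id = 0.5 * 219 * 1.457e-07 * 10.6667 * 1.8^2
Step 4: Id = 5.51e-04 A

5.51e-04


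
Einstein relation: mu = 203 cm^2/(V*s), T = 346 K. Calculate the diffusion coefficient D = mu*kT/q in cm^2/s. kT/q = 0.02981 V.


Step 1: D = mu * (kT/q)
Step 2: D = 203 * 0.02981
Step 3: D = 6.05 cm^2/s

6.05


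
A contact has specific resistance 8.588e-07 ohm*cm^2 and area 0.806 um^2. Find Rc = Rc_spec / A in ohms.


Step 1: Convert area to cm^2: 0.806 um^2 = 8.0600e-09 cm^2
Step 2: Rc = Rc_spec / A = 8.588e-07 / 8.0600e-09
Step 3: Rc = 1.07e+02 ohms

1.07e+02


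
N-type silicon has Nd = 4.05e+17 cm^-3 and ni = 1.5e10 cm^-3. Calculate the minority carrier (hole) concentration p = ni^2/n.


Step 1: Since Nd >> ni, n ≈ Nd = 4.05e+17 cm^-3
Step 2: p = ni^2 / n = (1.5e10)^2 / 4.05e+17
Step 3: p = 2.25e20 / 4.05e+17 = 5.56e+02 cm^-3

5.56e+02


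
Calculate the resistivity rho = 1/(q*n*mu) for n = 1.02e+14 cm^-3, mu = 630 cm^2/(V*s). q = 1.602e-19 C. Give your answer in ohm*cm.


Step 1: sigma = q * n * mu = 1.602e-19 * 1.02e+14 * 630 = 1.02945e-02 S/cm
Step 2: rho = 1 / sigma = 1 / 1.02945e-02 = 97.14 ohm*cm

97.14


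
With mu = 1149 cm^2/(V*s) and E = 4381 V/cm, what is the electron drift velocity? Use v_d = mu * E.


Step 1: v_d = mu * E
Step 2: v_d = 1149 * 4381 = 5033769
Step 3: v_d = 5.03e+06 cm/s

5.03e+06


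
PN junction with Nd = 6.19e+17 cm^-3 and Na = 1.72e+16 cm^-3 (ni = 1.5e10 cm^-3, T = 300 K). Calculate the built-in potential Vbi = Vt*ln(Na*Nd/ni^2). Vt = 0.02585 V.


Step 1: Compute Na*Nd/ni^2 = 1.72e+16 * 6.19e+17 / (1.5e10)^2 = 4.7319e+13
Step 2: ln(4.7319e+13) = 31.4879
Step 3: Vbi = 0.02585 * 31.4879 = 0.814 V

0.814


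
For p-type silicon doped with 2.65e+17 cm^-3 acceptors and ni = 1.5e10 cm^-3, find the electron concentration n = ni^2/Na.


Step 1: Majority hole concentration p ≈ Na = 2.65e+17 cm^-3
Step 2: n = ni^2 / Na = (1.5e10)^2 / 2.65e+17
Step 3: n = 8.49e+02 cm^-3

8.49e+02


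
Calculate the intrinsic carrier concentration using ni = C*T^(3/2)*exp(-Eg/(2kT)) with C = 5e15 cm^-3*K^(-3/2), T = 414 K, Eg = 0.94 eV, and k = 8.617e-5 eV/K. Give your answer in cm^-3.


Step 1: Compute kT = 8.617e-5 * 414 = 0.03567438 eV
Step 2: Exponent = -Eg/(2kT) = -0.94/(2*0.03567438) = -13.17472
Step 3: T^(3/2) = 414^1.5 = 8423.65
Step 4: ni = 5e15 * 8423.65 * exp(-13.17472) = 7.99e+13 cm^-3

7.99e+13


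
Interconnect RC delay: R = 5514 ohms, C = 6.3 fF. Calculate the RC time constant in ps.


Step 1: tau = R * C
Step 2: tau = 5514 * 6.3 fF = 5514 * 6.3e-15 F
Step 3: tau = 3.47382e-11 s = 34.7382 ps

34.7382


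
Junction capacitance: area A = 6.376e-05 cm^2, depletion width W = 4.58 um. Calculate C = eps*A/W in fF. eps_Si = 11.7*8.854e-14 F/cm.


Step 1: eps_Si = 11.7 * 8.854e-14 = 1.035918e-12 F/cm
Step 2: W in cm = 4.58 * 1e-4 = 4.58e-04 cm
Step 3: C = 1.035918e-12 * 6.376e-05 / 4.58e-04 = 1.442143e-13 F
Step 4: C = 144.21 fF

144.21


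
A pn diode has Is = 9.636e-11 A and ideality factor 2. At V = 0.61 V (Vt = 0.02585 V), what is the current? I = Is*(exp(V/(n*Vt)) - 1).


Step 1: V/(n*Vt) = 0.61/(2*0.02585) = 11.7988
Step 2: exp(11.7988) = 1.3309e+05
Step 3: I = 9.636e-11 * (1.3309e+05 - 1) = 1.28e-05 A

1.28e-05


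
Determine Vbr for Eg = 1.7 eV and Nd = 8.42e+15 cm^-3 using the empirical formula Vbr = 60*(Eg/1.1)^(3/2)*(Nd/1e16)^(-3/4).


Step 1: Eg/1.1 = 1.7/1.1 = 1.545455
Step 2: (Eg/1.1)^1.5 = 1.545455^1.5 = 1.921253
Step 3: (Nd/1e16)^(-0.75) = (0.842)^(-0.75) = 1.137669
Step 4: Vbr = 60 * 1.921253 * 1.137669 = 131.1 V

131.1


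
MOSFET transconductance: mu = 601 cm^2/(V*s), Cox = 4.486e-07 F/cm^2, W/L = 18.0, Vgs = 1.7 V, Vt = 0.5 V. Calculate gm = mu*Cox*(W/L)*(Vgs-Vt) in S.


Step 1: Vov = Vgs - Vt = 1.7 - 0.5 = 1.2 V
Step 2: gm = mu * Cox * (W/L) * Vov
Step 3: gm = 601 * 4.486e-07 * 18.0 * 1.2 = 5.82e-03 S

5.82e-03


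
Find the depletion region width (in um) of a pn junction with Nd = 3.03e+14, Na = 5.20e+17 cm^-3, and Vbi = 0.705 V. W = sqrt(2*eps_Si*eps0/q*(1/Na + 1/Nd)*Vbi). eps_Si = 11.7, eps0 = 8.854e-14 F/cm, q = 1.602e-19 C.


Step 1: 1/Na + 1/Nd = 1/5.20e+17 + 1/3.03e+14 = 3.30225e-15
Step 2: 2*eps*eps0/q = 2*11.7*8.854e-14/1.602e-19 = 1.293281e+07
Step 3: W^2 = 1.293281e+07 * 3.30225e-15 * 0.705 = 3.01087e-08
Step 4: W = sqrt(3.01087e-08) = 1.735e-04 cm = 1.735 um

1.735


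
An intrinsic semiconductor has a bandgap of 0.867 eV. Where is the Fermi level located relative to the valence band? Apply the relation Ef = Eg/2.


Step 1: For an intrinsic semiconductor, the Fermi level sits at midgap.
Step 2: Ef = Eg / 2 = 0.867 / 2 = 0.4335 eV

0.4335


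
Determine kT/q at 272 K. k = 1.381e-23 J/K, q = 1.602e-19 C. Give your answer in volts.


Step 1: kT = 1.381e-23 * 272 = 3.75632e-21 J
Step 2: Vt = kT/q = 3.75632e-21 / 1.602e-19
Step 3: Vt = 0.02345 V

0.02345


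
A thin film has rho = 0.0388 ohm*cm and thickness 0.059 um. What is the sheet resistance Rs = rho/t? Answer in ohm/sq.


Step 1: Convert thickness to cm: t = 0.059 um = 5.9000e-06 cm
Step 2: Rs = rho / t = 0.0388 / 5.9000e-06
Step 3: Rs = 6576.3 ohm/sq

6576.3


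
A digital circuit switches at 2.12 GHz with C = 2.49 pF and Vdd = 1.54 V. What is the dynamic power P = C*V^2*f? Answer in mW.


Step 1: V^2 = 1.54^2 = 2.3716 V^2
Step 2: P = C*V^2*f = 2.49e-12 F * 2.3716 * 2.12e9 Hz
Step 3: P = 1.251920208e-02 W
Step 4: P = 12.519 mW

12.519


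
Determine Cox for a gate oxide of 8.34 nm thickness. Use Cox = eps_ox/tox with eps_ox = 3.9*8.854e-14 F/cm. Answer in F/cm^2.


Step 1: eps_ox = 3.9 * 8.854e-14 = 3.45306e-13 F/cm
Step 2: tox in cm = 8.34 nm * 1e-7 = 8.3400e-07 cm
Step 3: Cox = 3.45306e-13 / 8.3400e-07 = 4.14e-07 F/cm^2

4.14e-07


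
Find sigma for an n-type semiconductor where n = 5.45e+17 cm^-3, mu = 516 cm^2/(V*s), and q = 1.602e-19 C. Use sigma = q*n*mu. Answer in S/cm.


Step 1: sigma = q * n * mu
Step 2: sigma = 1.602e-19 * 5.45e+17 * 516
Step 3: sigma = 4.505e+01 S/cm

4.505e+01


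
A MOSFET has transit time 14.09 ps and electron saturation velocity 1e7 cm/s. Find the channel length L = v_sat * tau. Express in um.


Step 1: tau in seconds = 14.09 ps * 1e-12 = 1.4090e-11 s
Step 2: L = v_sat * tau = 1e7 * 1.4090e-11 = 1.4090e-04 cm
Step 3: L in um = 1.4090e-04 * 1e4 = 1.409 um

1.409


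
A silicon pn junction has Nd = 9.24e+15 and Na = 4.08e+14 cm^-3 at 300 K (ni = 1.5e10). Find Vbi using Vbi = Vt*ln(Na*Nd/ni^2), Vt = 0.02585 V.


Step 1: Compute Na*Nd/ni^2 = 4.08e+14 * 9.24e+15 / (1.5e10)^2 = 1.6755e+10
Step 2: ln(1.6755e+10) = 23.5420
Step 3: Vbi = 0.02585 * 23.5420 = 0.609 V

0.609


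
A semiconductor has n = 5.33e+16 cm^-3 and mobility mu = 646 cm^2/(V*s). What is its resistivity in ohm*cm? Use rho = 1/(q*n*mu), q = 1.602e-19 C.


Step 1: sigma = q * n * mu = 1.602e-19 * 5.33e+16 * 646 = 5.51597e+00 S/cm
Step 2: rho = 1 / sigma = 1 / 5.51597e+00 = 0.1813 ohm*cm

0.1813


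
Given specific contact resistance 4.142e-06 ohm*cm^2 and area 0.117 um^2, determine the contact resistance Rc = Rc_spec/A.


Step 1: Convert area to cm^2: 0.117 um^2 = 1.1700e-09 cm^2
Step 2: Rc = Rc_spec / A = 4.142e-06 / 1.1700e-09
Step 3: Rc = 3.54e+03 ohms

3.54e+03


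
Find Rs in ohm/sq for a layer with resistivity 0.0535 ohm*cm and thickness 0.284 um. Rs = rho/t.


Step 1: Convert thickness to cm: t = 0.284 um = 2.8400e-05 cm
Step 2: Rs = rho / t = 0.0535 / 2.8400e-05
Step 3: Rs = 1883.8 ohm/sq

1883.8


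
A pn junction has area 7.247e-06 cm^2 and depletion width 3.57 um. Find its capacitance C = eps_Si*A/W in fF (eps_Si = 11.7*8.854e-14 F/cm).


Step 1: eps_Si = 11.7 * 8.854e-14 = 1.035918e-12 F/cm
Step 2: W in cm = 3.57 * 1e-4 = 3.57e-04 cm
Step 3: C = 1.035918e-12 * 7.247e-06 / 3.57e-04 = 2.102885e-14 F
Step 4: C = 21.03 fF

21.03


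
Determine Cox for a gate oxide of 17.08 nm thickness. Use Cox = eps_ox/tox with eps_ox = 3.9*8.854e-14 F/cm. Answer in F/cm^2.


Step 1: eps_ox = 3.9 * 8.854e-14 = 3.45306e-13 F/cm
Step 2: tox in cm = 17.08 nm * 1e-7 = 1.7080e-06 cm
Step 3: Cox = 3.45306e-13 / 1.7080e-06 = 2.02e-07 F/cm^2

2.02e-07


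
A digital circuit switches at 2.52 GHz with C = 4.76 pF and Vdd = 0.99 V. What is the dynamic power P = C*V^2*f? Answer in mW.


Step 1: V^2 = 0.99^2 = 0.9801 V^2
Step 2: P = C*V^2*f = 4.76e-12 F * 0.9801 * 2.52e9 Hz
Step 3: P = 1.175649552e-02 W
Step 4: P = 11.756 mW

11.756


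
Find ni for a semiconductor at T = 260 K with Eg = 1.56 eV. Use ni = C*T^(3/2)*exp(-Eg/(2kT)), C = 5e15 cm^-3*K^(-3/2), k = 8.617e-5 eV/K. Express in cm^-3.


Step 1: Compute kT = 8.617e-5 * 260 = 0.0224042 eV
Step 2: Exponent = -Eg/(2kT) = -1.56/(2*0.0224042) = -34.81490
Step 3: T^(3/2) = 260^1.5 = 4192.37
Step 4: ni = 5e15 * 4192.37 * exp(-34.81490) = 1.59e+04 cm^-3

1.59e+04


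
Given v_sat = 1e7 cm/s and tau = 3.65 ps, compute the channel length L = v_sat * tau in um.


Step 1: tau in seconds = 3.65 ps * 1e-12 = 3.6500e-12 s
Step 2: L = v_sat * tau = 1e7 * 3.6500e-12 = 3.6500e-05 cm
Step 3: L in um = 3.6500e-05 * 1e4 = 0.365 um

0.365


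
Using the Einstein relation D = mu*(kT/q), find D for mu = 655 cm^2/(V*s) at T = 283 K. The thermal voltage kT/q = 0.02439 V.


Step 1: D = mu * (kT/q)
Step 2: D = 655 * 0.02439
Step 3: D = 15.98 cm^2/s

15.98


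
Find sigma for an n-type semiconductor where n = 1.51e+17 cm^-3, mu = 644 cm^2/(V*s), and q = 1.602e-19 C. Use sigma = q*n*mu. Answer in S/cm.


Step 1: sigma = q * n * mu
Step 2: sigma = 1.602e-19 * 1.51e+17 * 644
Step 3: sigma = 1.558e+01 S/cm

1.558e+01


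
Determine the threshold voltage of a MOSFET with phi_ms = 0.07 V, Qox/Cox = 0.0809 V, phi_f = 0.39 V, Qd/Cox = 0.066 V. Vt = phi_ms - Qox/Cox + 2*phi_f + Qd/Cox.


Step 1: Vt = phi_ms - Qox/Cox + 2*phi_f + Qd/Cox
Step 2: Vt = 0.07 - 0.0809 + 2*0.39 + 0.066
Step 3: Vt = 0.07 - 0.0809 + 0.78 + 0.066
Step 4: Vt = 0.8351 V

0.8351


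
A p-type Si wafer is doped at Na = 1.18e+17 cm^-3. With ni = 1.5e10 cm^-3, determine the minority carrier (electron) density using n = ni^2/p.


Step 1: Majority hole concentration p ≈ Na = 1.18e+17 cm^-3
Step 2: n = ni^2 / Na = (1.5e10)^2 / 1.18e+17
Step 3: n = 1.91e+03 cm^-3

1.91e+03


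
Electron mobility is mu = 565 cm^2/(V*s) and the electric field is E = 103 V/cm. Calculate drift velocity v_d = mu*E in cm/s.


Step 1: v_d = mu * E
Step 2: v_d = 565 * 103 = 58195
Step 3: v_d = 5.82e+04 cm/s

5.82e+04


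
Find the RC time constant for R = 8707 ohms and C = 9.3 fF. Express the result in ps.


Step 1: tau = R * C
Step 2: tau = 8707 * 9.3 fF = 8707 * 9.3e-15 F
Step 3: tau = 8.09751e-11 s = 80.9751 ps

80.9751


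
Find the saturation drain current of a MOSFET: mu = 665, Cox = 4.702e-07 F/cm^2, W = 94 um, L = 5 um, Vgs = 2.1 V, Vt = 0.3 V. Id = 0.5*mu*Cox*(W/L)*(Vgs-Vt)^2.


Step 1: Overdrive voltage Vov = Vgs - Vt = 2.1 - 0.3 = 1.8 V
Step 2: W/L = 94/5 = 18.8
Step 3: Id = 0.5 * 665 * 4.702e-07 * 18.8 * 1.8^2
Step 4: Id = 9.52e-03 A

9.52e-03


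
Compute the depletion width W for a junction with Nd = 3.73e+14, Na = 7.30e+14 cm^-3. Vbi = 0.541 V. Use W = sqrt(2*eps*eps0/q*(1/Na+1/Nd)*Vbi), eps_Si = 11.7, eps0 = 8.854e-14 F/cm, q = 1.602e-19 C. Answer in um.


Step 1: 1/Na + 1/Nd = 1/7.30e+14 + 1/3.73e+14 = 4.05083e-15
Step 2: 2*eps*eps0/q = 2*11.7*8.854e-14/1.602e-19 = 1.293281e+07
Step 3: W^2 = 1.293281e+07 * 4.05083e-15 * 0.541 = 2.83422e-08
Step 4: W = sqrt(2.83422e-08) = 1.684e-04 cm = 1.684 um

1.684


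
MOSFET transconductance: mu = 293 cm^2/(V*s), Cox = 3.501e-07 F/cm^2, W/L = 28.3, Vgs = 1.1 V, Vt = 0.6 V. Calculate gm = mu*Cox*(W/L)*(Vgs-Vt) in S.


Step 1: Vov = Vgs - Vt = 1.1 - 0.6 = 0.5 V
Step 2: gm = mu * Cox * (W/L) * Vov
Step 3: gm = 293 * 3.501e-07 * 28.3 * 0.5 = 1.45e-03 S

1.45e-03


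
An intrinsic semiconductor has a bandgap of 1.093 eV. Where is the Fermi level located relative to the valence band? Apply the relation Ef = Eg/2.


Step 1: For an intrinsic semiconductor, the Fermi level sits at midgap.
Step 2: Ef = Eg / 2 = 1.093 / 2 = 0.5465 eV

0.5465


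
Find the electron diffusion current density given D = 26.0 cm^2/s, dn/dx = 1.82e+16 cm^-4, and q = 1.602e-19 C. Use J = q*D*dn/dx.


Step 1: J = q * D * (dn/dx)
Step 2: J = 1.602e-19 * 26.0 * 1.82e+16
Step 3: J = 7.58e-02 A/cm^2

7.58e-02
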